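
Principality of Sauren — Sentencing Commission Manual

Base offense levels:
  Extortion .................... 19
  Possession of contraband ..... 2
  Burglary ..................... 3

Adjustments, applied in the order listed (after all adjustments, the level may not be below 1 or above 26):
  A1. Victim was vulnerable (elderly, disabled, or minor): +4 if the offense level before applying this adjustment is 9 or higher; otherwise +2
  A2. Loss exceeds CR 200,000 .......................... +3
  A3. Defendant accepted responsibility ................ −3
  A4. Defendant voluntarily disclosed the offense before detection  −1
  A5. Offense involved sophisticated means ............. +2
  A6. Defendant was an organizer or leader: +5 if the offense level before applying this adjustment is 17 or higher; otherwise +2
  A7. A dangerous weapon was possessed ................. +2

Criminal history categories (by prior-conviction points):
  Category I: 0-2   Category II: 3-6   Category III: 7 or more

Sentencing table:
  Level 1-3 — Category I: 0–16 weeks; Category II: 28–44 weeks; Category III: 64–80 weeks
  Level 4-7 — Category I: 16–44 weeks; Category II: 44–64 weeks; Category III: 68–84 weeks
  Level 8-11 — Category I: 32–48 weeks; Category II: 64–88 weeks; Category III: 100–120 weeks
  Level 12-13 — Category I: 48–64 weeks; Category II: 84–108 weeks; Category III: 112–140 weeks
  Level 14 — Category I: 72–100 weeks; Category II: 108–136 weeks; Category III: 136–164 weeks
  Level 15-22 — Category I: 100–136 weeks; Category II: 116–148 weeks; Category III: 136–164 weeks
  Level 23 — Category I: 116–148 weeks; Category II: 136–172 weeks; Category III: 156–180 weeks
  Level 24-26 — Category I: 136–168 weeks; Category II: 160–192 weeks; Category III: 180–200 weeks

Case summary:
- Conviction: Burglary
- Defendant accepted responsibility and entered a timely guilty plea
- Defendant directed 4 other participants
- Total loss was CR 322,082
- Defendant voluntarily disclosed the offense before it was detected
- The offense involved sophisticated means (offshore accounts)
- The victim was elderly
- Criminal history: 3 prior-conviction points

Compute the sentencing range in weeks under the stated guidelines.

64-88 weeks

Base offense level for burglary: 3.
A1 applies (level before this adjustment is 3 < 9, so +2): 3 + 2 = 5.
A2 applies: 5 + 3 = 8.
A3 applies: 8 − 3 = 5.
A4 applies: 5 − 1 = 4.
A5 applies: 4 + 2 = 6.
A6 applies (level before this adjustment is 6 < 17, so +2): 6 + 2 = 8.
Final offense level: 8.
Criminal history: 3 prior points → Category II (3-6).
Level 8 falls in the 8-11 band.
Grid: Level 8-11 × Category II = 64-88 weeks.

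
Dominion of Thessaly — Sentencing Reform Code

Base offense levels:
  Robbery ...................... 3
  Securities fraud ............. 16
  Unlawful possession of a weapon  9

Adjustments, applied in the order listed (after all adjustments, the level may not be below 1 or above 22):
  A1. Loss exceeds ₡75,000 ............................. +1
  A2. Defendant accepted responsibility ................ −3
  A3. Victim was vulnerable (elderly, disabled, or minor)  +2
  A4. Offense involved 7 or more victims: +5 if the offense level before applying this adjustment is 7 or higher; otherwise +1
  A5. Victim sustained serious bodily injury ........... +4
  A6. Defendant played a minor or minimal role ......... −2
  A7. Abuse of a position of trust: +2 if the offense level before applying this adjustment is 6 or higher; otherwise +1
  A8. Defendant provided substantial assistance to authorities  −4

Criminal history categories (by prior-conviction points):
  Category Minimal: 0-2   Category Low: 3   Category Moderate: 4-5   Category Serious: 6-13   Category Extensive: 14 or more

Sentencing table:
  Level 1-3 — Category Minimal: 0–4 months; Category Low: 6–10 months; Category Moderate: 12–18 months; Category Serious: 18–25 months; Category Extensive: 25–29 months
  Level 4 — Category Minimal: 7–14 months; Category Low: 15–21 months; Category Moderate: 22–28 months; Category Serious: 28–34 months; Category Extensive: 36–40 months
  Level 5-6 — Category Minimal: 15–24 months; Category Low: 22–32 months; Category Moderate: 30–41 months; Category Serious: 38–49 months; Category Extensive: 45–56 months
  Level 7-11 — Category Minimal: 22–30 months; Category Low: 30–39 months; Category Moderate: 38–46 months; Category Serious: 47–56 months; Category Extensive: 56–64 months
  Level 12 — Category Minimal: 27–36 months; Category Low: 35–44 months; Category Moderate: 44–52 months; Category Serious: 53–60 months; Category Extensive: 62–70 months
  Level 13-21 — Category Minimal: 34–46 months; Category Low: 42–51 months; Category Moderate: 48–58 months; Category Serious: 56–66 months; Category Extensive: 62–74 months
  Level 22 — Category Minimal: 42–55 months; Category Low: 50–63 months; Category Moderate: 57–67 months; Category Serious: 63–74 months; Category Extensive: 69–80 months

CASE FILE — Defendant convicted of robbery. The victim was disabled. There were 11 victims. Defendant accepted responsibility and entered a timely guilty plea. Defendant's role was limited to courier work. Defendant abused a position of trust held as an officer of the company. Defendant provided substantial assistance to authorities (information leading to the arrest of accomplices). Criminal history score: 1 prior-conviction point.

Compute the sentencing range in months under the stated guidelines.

0-4 months

Base offense level for robbery: 3.
A2 applies: 3 − 3 = 0.
A3 applies: 0 + 2 = 2.
A4 applies (level before this adjustment is 2 < 7, so +1): 2 + 1 = 3.
A5 does not apply.
A6 applies: 3 − 2 = 1.
A7 applies (level before this adjustment is 1 < 6, so +1): 1 + 1 = 2.
A8 applies: 2 − 4 = -2.
Level -2 is below the minimum of 1; floored at 1.
Final offense level: 1.
Criminal history: 1 prior point → Category Minimal (0-2).
Level 1 falls in the 1-3 band.
Grid: Level 1-3 × Category Minimal = 0-4 months.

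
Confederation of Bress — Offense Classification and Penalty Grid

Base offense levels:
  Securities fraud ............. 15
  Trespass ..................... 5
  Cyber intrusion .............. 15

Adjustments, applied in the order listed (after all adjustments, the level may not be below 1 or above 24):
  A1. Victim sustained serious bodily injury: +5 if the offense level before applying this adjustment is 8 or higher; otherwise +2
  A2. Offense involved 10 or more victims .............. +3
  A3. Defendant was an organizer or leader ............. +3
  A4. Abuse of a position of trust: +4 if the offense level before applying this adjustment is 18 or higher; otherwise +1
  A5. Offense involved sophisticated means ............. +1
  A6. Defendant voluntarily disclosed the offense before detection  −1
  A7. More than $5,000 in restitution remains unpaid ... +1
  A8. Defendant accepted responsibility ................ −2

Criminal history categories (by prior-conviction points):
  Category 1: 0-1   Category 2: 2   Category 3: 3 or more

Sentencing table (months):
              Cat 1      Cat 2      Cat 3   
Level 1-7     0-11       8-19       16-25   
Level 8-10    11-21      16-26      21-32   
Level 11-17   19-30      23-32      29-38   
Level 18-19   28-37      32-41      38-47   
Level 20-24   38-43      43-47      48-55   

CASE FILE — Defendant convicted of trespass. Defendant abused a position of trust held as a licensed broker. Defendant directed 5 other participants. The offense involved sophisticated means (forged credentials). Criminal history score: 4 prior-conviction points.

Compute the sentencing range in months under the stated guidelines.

Base offense level for trespass: 5.
A1 does not apply.
A3 applies: 5 + 3 = 8.
A4 applies (level before this adjustment is 8 < 18, so +1): 8 + 1 = 9.
A5 applies: 9 + 1 = 10.
Final offense level: 10.
Criminal history: 4 prior points → Category 3 (3+).
Level 10 falls in the 8-10 band.
Grid: Level 8-10 × Category 3 = 21-32 months.

21-32 months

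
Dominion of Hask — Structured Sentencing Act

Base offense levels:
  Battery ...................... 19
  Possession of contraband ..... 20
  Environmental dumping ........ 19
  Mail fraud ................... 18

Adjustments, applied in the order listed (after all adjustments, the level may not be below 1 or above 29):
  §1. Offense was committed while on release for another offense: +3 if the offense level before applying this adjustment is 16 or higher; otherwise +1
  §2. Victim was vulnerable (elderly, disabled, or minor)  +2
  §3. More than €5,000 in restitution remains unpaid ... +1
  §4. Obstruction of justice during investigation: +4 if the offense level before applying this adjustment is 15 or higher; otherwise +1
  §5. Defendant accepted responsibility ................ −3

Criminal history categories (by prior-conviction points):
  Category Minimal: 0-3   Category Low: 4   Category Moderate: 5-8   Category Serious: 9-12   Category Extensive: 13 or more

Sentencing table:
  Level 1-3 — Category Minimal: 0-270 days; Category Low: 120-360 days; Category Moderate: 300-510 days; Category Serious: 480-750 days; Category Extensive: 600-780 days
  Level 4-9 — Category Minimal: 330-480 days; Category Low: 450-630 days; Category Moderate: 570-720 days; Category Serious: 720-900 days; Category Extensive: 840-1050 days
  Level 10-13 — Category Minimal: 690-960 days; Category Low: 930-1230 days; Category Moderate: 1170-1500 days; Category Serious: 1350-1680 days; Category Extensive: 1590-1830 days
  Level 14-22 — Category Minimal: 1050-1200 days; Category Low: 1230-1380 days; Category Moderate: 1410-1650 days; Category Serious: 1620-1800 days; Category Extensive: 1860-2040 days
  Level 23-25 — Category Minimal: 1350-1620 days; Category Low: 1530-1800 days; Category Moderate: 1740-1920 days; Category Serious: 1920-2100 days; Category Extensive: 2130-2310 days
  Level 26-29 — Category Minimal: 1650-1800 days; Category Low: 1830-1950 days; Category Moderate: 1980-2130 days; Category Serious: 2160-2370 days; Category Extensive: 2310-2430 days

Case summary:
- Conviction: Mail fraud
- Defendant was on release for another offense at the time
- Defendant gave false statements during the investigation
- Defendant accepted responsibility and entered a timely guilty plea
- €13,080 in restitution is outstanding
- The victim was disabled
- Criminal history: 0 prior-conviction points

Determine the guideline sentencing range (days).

Base offense level for mail fraud: 18.
§1 applies (level before this adjustment is 18 ≥ 16, so +3): 18 + 3 = 21.
§2 applies: 21 + 2 = 23.
§3 applies: 23 + 1 = 24.
§4 applies (level before this adjustment is 24 ≥ 15, so +4): 24 + 4 = 28.
§5 applies: 28 − 3 = 25.
Final offense level: 25.
Criminal history: 0 prior points → Category Minimal (0-3).
Level 25 falls in the 23-25 band.
Grid: Level 23-25 × Category Minimal = 1350-1620 days.

1350-1620 days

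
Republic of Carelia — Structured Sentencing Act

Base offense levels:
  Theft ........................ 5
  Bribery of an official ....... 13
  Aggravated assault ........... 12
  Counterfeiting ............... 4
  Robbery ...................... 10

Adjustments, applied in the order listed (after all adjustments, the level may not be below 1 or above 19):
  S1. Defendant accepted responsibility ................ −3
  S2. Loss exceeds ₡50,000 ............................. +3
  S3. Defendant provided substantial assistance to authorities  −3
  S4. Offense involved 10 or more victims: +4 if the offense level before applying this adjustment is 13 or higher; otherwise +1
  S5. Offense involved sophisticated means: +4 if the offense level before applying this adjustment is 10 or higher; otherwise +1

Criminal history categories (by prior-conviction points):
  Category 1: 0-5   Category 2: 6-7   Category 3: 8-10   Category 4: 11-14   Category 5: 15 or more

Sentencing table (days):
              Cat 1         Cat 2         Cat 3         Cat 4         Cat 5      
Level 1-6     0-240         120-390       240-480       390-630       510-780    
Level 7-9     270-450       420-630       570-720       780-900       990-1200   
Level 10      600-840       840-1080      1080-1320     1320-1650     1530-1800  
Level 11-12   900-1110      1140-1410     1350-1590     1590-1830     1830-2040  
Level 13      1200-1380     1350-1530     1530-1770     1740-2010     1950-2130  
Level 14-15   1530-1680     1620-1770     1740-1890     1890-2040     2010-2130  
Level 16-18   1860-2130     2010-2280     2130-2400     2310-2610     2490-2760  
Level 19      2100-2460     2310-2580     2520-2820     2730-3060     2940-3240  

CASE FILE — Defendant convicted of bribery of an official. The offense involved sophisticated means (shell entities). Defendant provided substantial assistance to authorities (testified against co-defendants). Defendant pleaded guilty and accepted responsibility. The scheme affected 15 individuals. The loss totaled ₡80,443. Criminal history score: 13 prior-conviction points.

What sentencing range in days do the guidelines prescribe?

1890-2040 days

Base offense level for bribery of an official: 13.
S1 applies: 13 − 3 = 10.
S2 applies: 10 + 3 = 13.
S3 applies: 13 − 3 = 10.
S4 applies (level before this adjustment is 10 < 13, so +1): 10 + 1 = 11.
S5 applies (level before this adjustment is 11 ≥ 10, so +4): 11 + 4 = 15.
Final offense level: 15.
Criminal history: 13 prior points → Category 4 (11-14).
Level 15 falls in the 14-15 band.
Grid: Level 14-15 × Category 4 = 1890-2040 days.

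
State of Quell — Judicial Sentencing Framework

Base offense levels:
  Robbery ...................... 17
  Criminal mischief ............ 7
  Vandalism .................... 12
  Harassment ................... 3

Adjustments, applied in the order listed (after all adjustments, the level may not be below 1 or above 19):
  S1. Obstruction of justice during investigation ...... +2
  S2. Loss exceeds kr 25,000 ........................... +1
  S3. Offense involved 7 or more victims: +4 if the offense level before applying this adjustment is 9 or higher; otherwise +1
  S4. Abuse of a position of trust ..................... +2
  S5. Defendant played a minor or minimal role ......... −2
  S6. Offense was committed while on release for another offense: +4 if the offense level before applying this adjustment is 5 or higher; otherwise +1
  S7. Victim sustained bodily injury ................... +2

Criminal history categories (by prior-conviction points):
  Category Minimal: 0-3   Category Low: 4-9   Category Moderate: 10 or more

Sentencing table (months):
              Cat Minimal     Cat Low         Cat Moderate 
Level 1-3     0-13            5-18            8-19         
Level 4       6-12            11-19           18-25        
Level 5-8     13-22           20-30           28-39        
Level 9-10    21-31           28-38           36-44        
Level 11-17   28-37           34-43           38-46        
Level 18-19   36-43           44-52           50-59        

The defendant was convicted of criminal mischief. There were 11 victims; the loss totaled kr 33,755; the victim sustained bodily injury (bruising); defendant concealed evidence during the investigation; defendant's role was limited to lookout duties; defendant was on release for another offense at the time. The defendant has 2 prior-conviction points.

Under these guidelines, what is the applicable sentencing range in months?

36-43 months

Base offense level for criminal mischief: 7.
S1 applies: 7 + 2 = 9.
S2 applies: 9 + 1 = 10.
S3 applies (level before this adjustment is 10 ≥ 9, so +4): 10 + 4 = 14.
S5 applies: 14 − 2 = 12.
S6 applies (level before this adjustment is 12 ≥ 5, so +4): 12 + 4 = 16.
S7 applies: 16 + 2 = 18.
Final offense level: 18.
Criminal history: 2 prior points → Category Minimal (0-3).
Level 18 falls in the 18-19 band.
Grid: Level 18-19 × Category Minimal = 36-43 months.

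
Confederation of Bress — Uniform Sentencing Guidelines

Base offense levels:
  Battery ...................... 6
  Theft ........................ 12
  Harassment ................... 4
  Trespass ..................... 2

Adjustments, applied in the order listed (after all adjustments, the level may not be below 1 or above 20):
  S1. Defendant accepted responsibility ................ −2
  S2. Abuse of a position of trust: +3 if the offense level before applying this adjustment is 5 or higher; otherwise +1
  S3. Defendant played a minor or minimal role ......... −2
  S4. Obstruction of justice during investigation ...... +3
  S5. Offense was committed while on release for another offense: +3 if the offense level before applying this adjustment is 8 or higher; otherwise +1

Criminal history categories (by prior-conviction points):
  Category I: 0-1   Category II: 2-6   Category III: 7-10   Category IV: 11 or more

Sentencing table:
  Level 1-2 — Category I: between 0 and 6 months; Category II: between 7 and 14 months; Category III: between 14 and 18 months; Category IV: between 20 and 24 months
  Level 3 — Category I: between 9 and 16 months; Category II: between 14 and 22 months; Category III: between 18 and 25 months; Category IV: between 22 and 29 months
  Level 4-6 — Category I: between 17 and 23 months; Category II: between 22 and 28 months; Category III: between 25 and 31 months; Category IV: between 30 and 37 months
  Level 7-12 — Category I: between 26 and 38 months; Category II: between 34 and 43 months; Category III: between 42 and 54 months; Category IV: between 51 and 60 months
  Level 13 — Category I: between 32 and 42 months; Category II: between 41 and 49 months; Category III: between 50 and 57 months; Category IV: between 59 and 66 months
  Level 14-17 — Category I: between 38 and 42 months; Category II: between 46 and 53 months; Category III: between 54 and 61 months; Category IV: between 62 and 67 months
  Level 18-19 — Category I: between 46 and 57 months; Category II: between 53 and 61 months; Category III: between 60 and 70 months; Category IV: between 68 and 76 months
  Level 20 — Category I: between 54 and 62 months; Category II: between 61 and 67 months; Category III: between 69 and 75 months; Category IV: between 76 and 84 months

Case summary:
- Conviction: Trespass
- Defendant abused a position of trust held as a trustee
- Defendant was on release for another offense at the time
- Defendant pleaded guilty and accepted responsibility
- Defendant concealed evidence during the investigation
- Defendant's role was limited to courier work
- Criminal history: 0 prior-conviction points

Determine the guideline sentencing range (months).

Base offense level for trespass: 2.
S1 applies: 2 − 2 = 0.
S2 applies (level before this adjustment is 0 < 5, so +1): 0 + 1 = 1.
S3 applies: 1 − 2 = -1.
S4 applies: -1 + 3 = 2.
S5 applies (level before this adjustment is 2 < 8, so +1): 2 + 1 = 3.
Final offense level: 3.
Criminal history: 0 prior points → Category I (0-1).
Level 3 falls in the 3 band.
Grid: Level 3 × Category I = 9-16 months.

9-16 months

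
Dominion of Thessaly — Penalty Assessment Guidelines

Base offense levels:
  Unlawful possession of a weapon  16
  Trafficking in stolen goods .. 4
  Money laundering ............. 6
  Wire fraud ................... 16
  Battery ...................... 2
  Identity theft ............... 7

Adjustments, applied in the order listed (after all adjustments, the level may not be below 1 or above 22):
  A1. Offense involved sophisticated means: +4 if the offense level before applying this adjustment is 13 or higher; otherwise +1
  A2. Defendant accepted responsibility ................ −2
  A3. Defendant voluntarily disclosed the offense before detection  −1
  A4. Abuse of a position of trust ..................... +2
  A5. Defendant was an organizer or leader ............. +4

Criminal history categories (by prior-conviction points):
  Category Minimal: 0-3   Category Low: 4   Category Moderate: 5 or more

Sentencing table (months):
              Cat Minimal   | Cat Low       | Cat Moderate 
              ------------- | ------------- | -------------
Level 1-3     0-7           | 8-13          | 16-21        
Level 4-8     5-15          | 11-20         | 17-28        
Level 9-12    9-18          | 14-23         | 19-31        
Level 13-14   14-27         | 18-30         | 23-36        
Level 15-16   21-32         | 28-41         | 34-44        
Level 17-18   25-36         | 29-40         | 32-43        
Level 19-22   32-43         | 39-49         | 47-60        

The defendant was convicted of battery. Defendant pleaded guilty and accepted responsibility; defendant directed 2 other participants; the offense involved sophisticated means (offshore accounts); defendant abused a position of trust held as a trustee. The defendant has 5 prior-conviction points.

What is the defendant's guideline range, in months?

Base offense level for battery: 2.
A1 applies (level before this adjustment is 2 < 13, so +1): 2 + 1 = 3.
A2 applies: 3 − 2 = 1.
A3 does not apply.
A4 applies: 1 + 2 = 3.
A5 applies: 3 + 4 = 7.
Final offense level: 7.
Criminal history: 5 prior points → Category Moderate (5+).
Level 7 falls in the 4-8 band.
Grid: Level 4-8 × Category Moderate = 17-28 months.

17-28 months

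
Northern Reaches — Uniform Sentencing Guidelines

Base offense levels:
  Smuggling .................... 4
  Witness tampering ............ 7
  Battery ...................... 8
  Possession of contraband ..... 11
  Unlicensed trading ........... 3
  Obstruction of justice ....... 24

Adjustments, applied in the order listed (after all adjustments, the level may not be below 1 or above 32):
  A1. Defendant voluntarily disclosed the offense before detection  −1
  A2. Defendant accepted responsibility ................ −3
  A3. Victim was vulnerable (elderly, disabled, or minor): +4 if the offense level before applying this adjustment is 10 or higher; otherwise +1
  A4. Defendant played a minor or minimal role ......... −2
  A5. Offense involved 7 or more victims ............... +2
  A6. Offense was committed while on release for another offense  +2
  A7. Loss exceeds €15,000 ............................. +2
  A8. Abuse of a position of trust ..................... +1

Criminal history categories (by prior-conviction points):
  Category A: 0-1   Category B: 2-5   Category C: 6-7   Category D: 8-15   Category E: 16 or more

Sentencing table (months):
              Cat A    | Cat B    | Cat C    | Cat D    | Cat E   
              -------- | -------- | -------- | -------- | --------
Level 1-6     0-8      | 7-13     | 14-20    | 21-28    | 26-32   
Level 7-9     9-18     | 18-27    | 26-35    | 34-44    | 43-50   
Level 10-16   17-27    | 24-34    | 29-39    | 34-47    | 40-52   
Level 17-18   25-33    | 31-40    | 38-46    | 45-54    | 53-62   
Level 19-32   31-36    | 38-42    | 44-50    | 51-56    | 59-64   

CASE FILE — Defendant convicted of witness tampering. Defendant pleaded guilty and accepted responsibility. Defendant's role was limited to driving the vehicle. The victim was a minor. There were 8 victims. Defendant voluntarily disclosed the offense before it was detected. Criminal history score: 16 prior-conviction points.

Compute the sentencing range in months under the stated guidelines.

26-32 months

Base offense level for witness tampering: 7.
A1 applies: 7 − 1 = 6.
A2 applies: 6 − 3 = 3.
A3 applies (level before this adjustment is 3 < 10, so +1): 3 + 1 = 4.
A4 applies: 4 − 2 = 2.
A5 applies: 2 + 2 = 4.
A6 does not apply.
A7 does not apply.
A8 does not apply.
Final offense level: 4.
Criminal history: 16 prior points → Category E (16+).
Level 4 falls in the 1-6 band.
Grid: Level 1-6 × Category E = 26-32 months.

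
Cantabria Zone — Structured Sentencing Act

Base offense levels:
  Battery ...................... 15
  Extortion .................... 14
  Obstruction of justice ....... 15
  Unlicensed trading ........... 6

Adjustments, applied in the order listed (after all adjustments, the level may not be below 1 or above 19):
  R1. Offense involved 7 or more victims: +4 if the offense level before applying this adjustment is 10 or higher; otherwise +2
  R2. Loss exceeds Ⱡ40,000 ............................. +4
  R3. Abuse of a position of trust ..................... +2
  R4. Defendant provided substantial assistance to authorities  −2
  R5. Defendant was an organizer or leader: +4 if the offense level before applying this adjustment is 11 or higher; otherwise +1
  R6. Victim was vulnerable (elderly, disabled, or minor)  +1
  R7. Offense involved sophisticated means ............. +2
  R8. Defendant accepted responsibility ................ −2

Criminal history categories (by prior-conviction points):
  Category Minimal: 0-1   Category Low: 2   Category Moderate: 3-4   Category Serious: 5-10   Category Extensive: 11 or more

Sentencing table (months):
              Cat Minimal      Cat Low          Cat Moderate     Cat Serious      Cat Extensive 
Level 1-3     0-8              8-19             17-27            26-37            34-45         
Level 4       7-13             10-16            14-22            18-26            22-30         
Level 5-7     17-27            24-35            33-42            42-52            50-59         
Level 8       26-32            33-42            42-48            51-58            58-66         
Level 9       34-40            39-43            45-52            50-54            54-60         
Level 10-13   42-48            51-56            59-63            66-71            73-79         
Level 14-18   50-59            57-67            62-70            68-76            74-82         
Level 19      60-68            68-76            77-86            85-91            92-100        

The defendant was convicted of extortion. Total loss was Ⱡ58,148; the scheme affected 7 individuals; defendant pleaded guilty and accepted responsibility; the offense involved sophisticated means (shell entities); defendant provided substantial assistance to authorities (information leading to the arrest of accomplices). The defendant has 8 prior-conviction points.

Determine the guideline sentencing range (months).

Base offense level for extortion: 14.
R1 applies (level before this adjustment is 14 ≥ 10, so +4): 14 + 4 = 18.
R2 applies: 18 + 4 = 22.
R3 does not apply.
R4 applies: 22 − 2 = 20.
R6 does not apply.
R7 applies: 20 + 2 = 22.
R8 applies: 22 − 2 = 20.
Level 20 exceeds the maximum of 19; capped at 19.
Final offense level: 19.
Criminal history: 8 prior points → Category Serious (5-10).
Level 19 falls in the 19 band.
Grid: Level 19 × Category Serious = 85-91 months.

85-91 months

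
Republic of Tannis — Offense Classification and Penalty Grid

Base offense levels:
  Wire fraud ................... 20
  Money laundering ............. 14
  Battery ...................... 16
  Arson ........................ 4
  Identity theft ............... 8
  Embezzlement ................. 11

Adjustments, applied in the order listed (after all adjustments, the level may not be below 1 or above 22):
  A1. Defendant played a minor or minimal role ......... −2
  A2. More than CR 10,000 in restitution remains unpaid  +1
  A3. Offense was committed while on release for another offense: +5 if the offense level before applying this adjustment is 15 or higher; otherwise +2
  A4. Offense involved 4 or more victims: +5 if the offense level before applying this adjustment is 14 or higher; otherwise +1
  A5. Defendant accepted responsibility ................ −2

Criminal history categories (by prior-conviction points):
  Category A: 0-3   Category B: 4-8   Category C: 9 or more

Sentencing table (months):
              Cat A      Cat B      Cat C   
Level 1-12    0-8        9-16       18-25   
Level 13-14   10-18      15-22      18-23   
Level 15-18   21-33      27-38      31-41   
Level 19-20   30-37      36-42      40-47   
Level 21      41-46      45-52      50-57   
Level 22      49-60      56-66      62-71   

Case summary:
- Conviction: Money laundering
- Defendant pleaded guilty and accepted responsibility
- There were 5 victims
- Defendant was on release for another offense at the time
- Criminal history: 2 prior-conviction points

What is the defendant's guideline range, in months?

Base offense level for money laundering: 14.
A1 does not apply.
A3 applies (level before this adjustment is 14 < 15, so +2): 14 + 2 = 16.
A4 applies (level before this adjustment is 16 ≥ 14, so +5): 16 + 5 = 21.
A5 applies: 21 − 2 = 19.
Final offense level: 19.
Criminal history: 2 prior points → Category A (0-3).
Level 19 falls in the 19-20 band.
Grid: Level 19-20 × Category A = 30-37 months.

30-37 months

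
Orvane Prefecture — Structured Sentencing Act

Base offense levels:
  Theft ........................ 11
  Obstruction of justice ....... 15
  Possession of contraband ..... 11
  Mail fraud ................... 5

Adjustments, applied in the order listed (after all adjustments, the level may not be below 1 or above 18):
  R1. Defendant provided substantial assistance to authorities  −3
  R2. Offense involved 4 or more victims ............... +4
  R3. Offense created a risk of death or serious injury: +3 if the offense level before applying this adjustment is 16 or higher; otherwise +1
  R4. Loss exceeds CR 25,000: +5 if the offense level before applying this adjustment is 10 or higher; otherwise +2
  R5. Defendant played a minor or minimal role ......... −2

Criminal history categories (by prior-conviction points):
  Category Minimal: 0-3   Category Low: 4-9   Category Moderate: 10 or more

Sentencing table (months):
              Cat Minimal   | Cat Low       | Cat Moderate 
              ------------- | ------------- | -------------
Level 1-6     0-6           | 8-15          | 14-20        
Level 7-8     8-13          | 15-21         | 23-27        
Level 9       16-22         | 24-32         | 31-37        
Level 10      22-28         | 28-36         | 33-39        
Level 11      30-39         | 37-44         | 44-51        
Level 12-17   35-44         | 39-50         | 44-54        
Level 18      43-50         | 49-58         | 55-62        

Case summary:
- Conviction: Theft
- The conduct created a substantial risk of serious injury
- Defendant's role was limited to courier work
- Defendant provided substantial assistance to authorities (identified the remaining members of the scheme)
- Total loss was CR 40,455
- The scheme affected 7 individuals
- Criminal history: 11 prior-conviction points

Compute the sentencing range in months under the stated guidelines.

Base offense level for theft: 11.
R1 applies: 11 − 3 = 8.
R2 applies: 8 + 4 = 12.
R3 applies (level before this adjustment is 12 < 16, so +1): 12 + 1 = 13.
R4 applies (level before this adjustment is 13 ≥ 10, so +5): 13 + 5 = 18.
R5 applies: 18 − 2 = 16.
Final offense level: 16.
Criminal history: 11 prior points → Category Moderate (10+).
Level 16 falls in the 12-17 band.
Grid: Level 12-17 × Category Moderate = 44-54 months.

44-54 months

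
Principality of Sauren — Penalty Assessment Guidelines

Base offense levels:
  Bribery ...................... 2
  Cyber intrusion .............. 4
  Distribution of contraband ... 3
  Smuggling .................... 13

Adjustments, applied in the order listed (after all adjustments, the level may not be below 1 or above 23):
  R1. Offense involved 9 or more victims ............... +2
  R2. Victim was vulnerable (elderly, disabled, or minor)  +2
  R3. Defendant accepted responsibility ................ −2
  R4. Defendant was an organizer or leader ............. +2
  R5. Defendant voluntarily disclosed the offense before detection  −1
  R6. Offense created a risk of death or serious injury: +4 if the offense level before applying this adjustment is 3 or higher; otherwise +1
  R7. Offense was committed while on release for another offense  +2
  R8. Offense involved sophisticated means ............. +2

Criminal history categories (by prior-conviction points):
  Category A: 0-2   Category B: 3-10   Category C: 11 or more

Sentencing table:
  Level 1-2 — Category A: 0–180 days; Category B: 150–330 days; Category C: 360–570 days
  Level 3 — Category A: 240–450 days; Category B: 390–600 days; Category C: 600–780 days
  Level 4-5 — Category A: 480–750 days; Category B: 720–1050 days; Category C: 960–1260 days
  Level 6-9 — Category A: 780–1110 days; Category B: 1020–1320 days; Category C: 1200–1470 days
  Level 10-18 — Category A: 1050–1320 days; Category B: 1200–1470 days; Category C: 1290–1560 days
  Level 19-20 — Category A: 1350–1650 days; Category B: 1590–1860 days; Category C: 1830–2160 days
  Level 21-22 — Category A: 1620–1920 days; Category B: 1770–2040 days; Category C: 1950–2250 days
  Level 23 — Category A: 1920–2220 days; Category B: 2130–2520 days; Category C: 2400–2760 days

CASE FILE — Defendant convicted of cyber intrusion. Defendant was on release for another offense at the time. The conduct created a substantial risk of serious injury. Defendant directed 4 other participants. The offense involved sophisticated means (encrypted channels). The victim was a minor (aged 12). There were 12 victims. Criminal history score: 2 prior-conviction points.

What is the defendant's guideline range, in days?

1050-1320 days

Base offense level for cyber intrusion: 4.
R1 applies: 4 + 2 = 6.
R2 applies: 6 + 2 = 8.
R3 does not apply.
R4 applies: 8 + 2 = 10.
R5 does not apply.
R6 applies (level before this adjustment is 10 ≥ 3, so +4): 10 + 4 = 14.
R7 applies: 14 + 2 = 16.
R8 applies: 16 + 2 = 18.
Final offense level: 18.
Criminal history: 2 prior points → Category A (0-2).
Level 18 falls in the 10-18 band.
Grid: Level 10-18 × Category A = 1050-1320 days.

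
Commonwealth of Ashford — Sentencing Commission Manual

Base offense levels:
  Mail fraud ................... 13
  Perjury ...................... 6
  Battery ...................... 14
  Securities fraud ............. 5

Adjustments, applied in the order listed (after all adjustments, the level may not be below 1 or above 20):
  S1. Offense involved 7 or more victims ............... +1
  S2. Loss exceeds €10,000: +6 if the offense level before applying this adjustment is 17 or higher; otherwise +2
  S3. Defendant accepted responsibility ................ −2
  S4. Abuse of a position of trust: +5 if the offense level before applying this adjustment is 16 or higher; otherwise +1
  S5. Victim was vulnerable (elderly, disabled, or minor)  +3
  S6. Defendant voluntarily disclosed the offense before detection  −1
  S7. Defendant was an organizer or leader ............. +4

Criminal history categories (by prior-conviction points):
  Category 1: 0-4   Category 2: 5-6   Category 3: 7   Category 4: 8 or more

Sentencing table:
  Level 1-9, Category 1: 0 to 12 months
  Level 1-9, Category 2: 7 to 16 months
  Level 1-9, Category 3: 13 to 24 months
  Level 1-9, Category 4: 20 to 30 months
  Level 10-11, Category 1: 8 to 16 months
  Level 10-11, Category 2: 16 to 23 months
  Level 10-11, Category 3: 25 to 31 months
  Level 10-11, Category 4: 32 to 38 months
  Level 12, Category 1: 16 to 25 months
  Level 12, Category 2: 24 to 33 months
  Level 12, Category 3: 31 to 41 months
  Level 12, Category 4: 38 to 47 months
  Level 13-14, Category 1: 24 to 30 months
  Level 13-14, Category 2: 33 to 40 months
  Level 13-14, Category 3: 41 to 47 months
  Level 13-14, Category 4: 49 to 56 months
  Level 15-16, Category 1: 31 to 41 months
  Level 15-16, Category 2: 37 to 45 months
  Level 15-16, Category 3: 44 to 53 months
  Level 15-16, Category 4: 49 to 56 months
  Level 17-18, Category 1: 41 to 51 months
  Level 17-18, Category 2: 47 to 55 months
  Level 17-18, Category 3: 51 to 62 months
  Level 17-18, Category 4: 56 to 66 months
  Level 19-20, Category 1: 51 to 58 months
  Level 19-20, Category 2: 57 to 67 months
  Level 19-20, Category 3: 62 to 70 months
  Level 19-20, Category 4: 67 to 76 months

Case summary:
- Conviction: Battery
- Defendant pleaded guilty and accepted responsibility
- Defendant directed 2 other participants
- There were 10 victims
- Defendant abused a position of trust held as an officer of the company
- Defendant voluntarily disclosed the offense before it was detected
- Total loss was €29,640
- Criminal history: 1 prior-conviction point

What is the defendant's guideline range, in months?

Base offense level for battery: 14.
S1 applies: 14 + 1 = 15.
S2 applies (level before this adjustment is 15 < 17, so +2): 15 + 2 = 17.
S3 applies: 17 − 2 = 15.
S4 applies (level before this adjustment is 15 < 16, so +1): 15 + 1 = 16.
S5 does not apply.
S6 applies: 16 − 1 = 15.
S7 applies: 15 + 4 = 19.
Final offense level: 19.
Criminal history: 1 prior point → Category 1 (0-4).
Level 19 falls in the 19-20 band.
Grid: Level 19-20 × Category 1 = 51-58 months.

51-58 months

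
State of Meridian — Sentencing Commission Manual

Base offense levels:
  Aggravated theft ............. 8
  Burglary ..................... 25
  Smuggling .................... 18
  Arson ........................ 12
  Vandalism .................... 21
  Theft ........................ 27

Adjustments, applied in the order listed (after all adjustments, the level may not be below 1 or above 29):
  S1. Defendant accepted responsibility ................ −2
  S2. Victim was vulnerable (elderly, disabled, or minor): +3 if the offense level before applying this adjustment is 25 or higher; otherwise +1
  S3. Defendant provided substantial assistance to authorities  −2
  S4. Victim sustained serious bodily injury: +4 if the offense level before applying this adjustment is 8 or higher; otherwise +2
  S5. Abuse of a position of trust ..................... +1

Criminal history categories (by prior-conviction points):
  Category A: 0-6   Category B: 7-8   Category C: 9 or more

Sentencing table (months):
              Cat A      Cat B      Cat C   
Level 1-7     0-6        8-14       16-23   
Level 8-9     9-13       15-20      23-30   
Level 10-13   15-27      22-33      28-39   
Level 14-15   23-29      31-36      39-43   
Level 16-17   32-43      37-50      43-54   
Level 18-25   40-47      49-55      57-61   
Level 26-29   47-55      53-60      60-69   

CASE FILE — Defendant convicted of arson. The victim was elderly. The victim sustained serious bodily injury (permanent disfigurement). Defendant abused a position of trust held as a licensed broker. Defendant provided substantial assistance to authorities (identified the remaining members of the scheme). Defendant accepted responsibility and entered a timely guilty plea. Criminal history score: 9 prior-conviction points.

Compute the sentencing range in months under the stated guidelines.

39-43 months

Base offense level for arson: 12.
S1 applies: 12 − 2 = 10.
S2 applies (level before this adjustment is 10 < 25, so +1): 10 + 1 = 11.
S3 applies: 11 − 2 = 9.
S4 applies (level before this adjustment is 9 ≥ 8, so +4): 9 + 4 = 13.
S5 applies: 13 + 1 = 14.
Final offense level: 14.
Criminal history: 9 prior points → Category C (9+).
Level 14 falls in the 14-15 band.
Grid: Level 14-15 × Category C = 39-43 months.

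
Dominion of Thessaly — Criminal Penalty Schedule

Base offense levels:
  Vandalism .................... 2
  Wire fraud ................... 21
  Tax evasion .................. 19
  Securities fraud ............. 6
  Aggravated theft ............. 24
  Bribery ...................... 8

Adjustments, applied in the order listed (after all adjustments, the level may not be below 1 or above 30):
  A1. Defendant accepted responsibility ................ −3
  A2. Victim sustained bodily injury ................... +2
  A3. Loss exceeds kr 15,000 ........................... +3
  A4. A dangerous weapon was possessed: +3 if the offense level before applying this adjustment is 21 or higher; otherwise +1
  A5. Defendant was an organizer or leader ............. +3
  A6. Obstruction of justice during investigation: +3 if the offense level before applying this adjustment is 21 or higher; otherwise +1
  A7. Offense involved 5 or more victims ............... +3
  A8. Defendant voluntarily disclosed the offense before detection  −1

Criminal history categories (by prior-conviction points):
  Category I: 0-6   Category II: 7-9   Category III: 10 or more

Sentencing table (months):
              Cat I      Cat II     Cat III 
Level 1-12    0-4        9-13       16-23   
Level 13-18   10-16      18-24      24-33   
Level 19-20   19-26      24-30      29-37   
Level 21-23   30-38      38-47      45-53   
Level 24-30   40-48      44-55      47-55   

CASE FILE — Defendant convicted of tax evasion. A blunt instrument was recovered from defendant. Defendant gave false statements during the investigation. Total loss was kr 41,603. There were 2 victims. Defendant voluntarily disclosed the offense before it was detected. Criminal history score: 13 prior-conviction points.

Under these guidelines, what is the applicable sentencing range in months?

Base offense level for tax evasion: 19.
A3 applies: 19 + 3 = 22.
A4 applies (level before this adjustment is 22 ≥ 21, so +3): 22 + 3 = 25.
A5 does not apply.
A6 applies (level before this adjustment is 25 ≥ 21, so +3): 25 + 3 = 28.
A7 does not apply.
A8 applies: 28 − 1 = 27.
Final offense level: 27.
Criminal history: 13 prior points → Category III (10+).
Level 27 falls in the 24-30 band.
Grid: Level 24-30 × Category III = 47-55 months.

47-55 months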